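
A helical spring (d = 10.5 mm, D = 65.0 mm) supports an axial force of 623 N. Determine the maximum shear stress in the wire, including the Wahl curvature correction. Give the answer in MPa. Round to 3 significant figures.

Spring index C = D/d = 65.0/10.5 = 6.1905
K_W = (4C−1)/(4C−4) + 0.615/C = 23.762/20.762 + 0.0993 = 1.2438
τ₀ = 8FD/(πd³) = 8·623·65.0/(π·10.5³) = 323960/3636.8 = 89.079 MPa
τ_max = K·τ₀ = 1.2438 × 89.079 = 110.8 MPa

111 MPa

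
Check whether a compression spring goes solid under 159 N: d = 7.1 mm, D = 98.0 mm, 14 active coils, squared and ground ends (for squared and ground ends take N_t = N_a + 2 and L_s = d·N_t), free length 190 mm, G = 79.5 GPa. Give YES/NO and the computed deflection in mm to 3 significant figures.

k = Gd⁴/(8D³N_a) = (79.5×10³)(7.1⁴)/(8·98.0³·14) = 1.9165 N/mm
N_t = 16; L_s = 7.1·16 = 113.6 mm; δ_solid = L₀ − L_s = 190 − 113.6 = 76.4 mm
δ = F/k = 159/1.9165 = 82.965 mm
δ ≥ δ_solid → spring goes solid

YES, δ = 83.0 mm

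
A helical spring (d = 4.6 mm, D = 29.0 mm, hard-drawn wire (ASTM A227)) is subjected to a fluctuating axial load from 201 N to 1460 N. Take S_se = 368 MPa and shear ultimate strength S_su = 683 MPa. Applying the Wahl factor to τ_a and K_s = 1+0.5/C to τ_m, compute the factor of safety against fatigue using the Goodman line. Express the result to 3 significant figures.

C = D/d = 29.0/4.6 = 6.3043; K_W = (4C−1)/(4C−4)+0.615/C = 1.2389; K_s = 1+0.5/C = 1.0793
F_a = (F_max−F_min)/2 = 629.5 N; F_m = (F_max+F_min)/2 = 830.5 N
τ_a = K_W·8F_aD/(πd³) = 1.2389 × 477.6 = 591.71 MPa
τ_m = K_s·8F_mD/(πd³) = 1.0793 × 630.09 = 680.07 MPa
Goodman: 1/n_f = τ_a/S_se + τ_m/S_su = 591.71/368 + 680.07/683 = 1.60792 + 0.99570 = 2.6036
n_f = 1/2.6036 = 0.3841

0.384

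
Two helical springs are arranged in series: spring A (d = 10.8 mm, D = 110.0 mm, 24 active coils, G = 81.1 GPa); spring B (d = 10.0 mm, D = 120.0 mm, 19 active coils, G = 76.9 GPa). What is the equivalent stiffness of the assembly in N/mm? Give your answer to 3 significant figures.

k_A = Gd⁴/(8D³N_a) = (81.1×10³)(10.8⁴)/(8·110.0³·24) = 4.3175 N/mm
k_B = Gd⁴/(8D³N_a) = (76.9×10³)(10.0⁴)/(8·120.0³·19) = 2.9278 N/mm
Series: 1/k_eq = 1/4.3175 + 1/2.9278 = 0.57317; k_eq = 1.7447 N/mm

1.74 N/mm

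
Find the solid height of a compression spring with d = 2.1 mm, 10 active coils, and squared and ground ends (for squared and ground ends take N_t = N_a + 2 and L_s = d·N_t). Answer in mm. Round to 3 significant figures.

squared and ground ends: N_t = N_a + 2 = 10 + 2 = 12
L_s = d·N_t = 2.1 × 12 = 25.2 mm

25.2 mm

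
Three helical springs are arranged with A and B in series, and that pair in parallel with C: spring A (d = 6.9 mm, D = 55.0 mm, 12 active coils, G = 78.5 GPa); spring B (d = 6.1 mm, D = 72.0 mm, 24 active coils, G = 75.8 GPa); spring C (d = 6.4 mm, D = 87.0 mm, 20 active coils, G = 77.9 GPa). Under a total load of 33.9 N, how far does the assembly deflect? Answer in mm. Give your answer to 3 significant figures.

13.4 mm

k_A = Gd⁴/(8D³N_a) = (78.5×10³)(6.9⁴)/(8·55.0³·12) = 11.141 N/mm
k_B = Gd⁴/(8D³N_a) = (75.8×10³)(6.1⁴)/(8·72.0³·24) = 1.4645 N/mm
k_C = Gd⁴/(8D³N_a) = (77.9×10³)(6.4⁴)/(8·87.0³·20) = 1.2405 N/mm
Springs A,B series: k_AB = 1/(1/11.141+1/1.4645) = 1.2944 N/mm; parallel with C: k_eq = 1.2944+1.2405 = 2.5348 N/mm
δ = F/k_eq = 33.9/2.5348 = 13.374 mm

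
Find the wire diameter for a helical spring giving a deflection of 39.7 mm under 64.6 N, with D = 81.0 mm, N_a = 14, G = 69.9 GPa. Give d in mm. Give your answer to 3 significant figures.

6.10 mm

Required rate k = F/δ = 64.6/39.7 = 1.6272 N/mm
d = (8D³N_a·k / G)^(1/4) = (8·81.0³·14·1.6272 / (69.9×10³))^0.25
  = (1385.6)^0.25 = 6.1011 mm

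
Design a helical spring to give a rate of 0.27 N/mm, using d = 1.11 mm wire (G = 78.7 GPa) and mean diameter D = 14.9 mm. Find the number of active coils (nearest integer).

N_a = Gd⁴/(8D³k) = (78.7×10³ × 1.11⁴)/(8 × 14.9³ × 0.27)
    = 119472 / 7145.17 = 16.72 → 17 coils

17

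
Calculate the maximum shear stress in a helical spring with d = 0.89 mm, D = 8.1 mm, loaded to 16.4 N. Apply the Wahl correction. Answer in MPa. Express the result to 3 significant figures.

557 MPa

Spring index C = D/d = 8.1/0.89 = 9.1011
K_W = (4C−1)/(4C−4) + 0.615/C = 35.404/32.404 + 0.0676 = 1.1602
τ₀ = 8FD/(πd³) = 8·16.4·8.1/(π·0.89³) = 1062.72/2.2147 = 479.84 MPa
τ_max = K·τ₀ = 1.1602 × 479.84 = 556.69 MPa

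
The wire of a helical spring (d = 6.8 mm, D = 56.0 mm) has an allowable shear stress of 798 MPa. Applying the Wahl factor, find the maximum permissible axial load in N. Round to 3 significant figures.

C = D/d = 56.0/6.8 = 8.2353
K_W = (4C−1)/(4C−4) + 0.615/C = 31.941/28.941 + 0.0747 = 1.1783
τ_max = K·8FD/(πd³) → F_max = τ_allow·πd³/(8DK)
F_max = 798·π·6.8³/(8·56.0·1.1783) = 7.8828e+05/527.9 = 1493.2 N

1490 N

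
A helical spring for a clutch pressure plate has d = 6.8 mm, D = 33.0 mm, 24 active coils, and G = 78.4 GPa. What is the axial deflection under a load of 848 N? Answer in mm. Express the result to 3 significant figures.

34.9 mm

k = Gd⁴/(8D³N_a) = (78.4×10³)(6.8⁴)/(8·33.0³·24) = 24.295 N/mm
δ = F/k = 848 / 24.295 = 34.905 mm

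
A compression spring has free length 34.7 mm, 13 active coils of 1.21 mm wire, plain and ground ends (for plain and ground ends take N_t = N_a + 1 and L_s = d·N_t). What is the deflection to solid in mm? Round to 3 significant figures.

N_t = 14; L_s = 1.21·14 = 16.94 mm
δ_solid = L₀ − L_s = 34.7 − 16.94 = 17.76 mm

17.8 mm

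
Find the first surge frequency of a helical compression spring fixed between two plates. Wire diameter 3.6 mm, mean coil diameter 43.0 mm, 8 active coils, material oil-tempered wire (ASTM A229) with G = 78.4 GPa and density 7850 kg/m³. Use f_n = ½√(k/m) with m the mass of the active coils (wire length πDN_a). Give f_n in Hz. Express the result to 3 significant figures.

k = Gd⁴/(8D³N_a) = (78.4×10³)(3.6⁴)/(8·43.0³·8) = 2.5879 N/mm = 2587.9 N/m
Wire length L = πDN_a = π·43.0·8 = 1080.7 mm
m = ρ·(πd²/4)·L = 7850 × 10.179×10⁻⁶ m² × 1.0807 m = 0.086352 kg
f_n = ½√(k/m) = 0.5·√(2587.9/0.086352) = 0.5·√(29969) = 86.557 Hz

86.6 Hz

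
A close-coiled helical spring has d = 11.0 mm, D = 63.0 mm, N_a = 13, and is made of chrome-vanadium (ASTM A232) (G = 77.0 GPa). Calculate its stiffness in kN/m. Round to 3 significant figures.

k = Gd⁴/(8D³N_a) = (77.0×10³ × 11.0⁴) / (8 × 63.0³ × 13)
  = 1.12736e+09 / 2.60049e+07 = 43.352 N/mm

43.4 kN/m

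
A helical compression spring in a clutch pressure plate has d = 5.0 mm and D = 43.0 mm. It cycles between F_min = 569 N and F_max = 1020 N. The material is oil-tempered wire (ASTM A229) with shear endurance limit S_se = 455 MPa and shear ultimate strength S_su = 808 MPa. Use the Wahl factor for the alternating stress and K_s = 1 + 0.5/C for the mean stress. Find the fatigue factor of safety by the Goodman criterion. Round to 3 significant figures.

0.704

C = D/d = 43.0/5.0 = 8.6000; K_W = (4C−1)/(4C−4)+0.615/C = 1.1702; K_s = 1+0.5/C = 1.0581
F_a = (F_max−F_min)/2 = 225.5 N; F_m = (F_max+F_min)/2 = 794.5 N
τ_a = K_W·8F_aD/(πd³) = 1.1702 × 197.54 = 231.16 MPa
τ_m = K_s·8F_mD/(πd³) = 1.0581 × 695.97 = 736.44 MPa
Goodman: 1/n_f = τ_a/S_se + τ_m/S_su = 231.16/455 + 736.44/808 = 0.50803 + 0.91143 = 1.4195
n_f = 1/1.4195 = 0.7045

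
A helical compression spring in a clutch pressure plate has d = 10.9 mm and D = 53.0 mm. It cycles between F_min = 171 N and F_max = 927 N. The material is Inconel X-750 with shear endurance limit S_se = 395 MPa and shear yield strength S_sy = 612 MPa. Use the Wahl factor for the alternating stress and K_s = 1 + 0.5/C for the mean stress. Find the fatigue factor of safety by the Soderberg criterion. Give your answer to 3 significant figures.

4.26

C = D/d = 53.0/10.9 = 4.8624; K_W = (4C−1)/(4C−4)+0.615/C = 1.3207; K_s = 1+0.5/C = 1.1028
F_a = (F_max−F_min)/2 = 378 N; F_m = (F_max+F_min)/2 = 549 N
τ_a = K_W·8F_aD/(πd³) = 1.3207 × 39.394 = 52.026 MPa
τ_m = K_s·8F_mD/(πd³) = 1.1028 × 57.215 = 63.098 MPa
Soderberg: 1/n_f = τ_a/S_se + τ_m/S_sy = 52.026/395 + 63.098/612 = 0.13171 + 0.10310 = 0.23481
n_f = 1/0.23481 = 4.259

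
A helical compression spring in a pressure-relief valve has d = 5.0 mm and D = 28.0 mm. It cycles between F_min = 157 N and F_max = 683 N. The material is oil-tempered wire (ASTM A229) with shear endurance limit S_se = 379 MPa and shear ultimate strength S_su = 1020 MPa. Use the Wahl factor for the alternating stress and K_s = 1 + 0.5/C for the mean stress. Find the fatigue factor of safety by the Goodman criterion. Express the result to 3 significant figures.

1.32

C = D/d = 28.0/5.0 = 5.6000; K_W = (4C−1)/(4C−4)+0.615/C = 1.2729; K_s = 1+0.5/C = 1.0893
F_a = (F_max−F_min)/2 = 263 N; F_m = (F_max+F_min)/2 = 420 N
τ_a = K_W·8F_aD/(πd³) = 1.2729 × 150.02 = 190.95 MPa
τ_m = K_s·8F_mD/(πd³) = 1.0893 × 239.57 = 260.96 MPa
Goodman: 1/n_f = τ_a/S_se + τ_m/S_su = 190.95/379 + 260.96/1020 = 0.50383 + 0.25585 = 0.75968
n_f = 1/0.75968 = 1.316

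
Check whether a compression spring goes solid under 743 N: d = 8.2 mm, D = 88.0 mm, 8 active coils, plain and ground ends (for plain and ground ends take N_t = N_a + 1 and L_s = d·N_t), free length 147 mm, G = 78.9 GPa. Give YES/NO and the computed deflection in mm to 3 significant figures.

YES, δ = 90.8 mm

k = Gd⁴/(8D³N_a) = (78.9×10³)(8.2⁴)/(8·88.0³·8) = 8.1791 N/mm
N_t = 9; L_s = 8.2·9 = 73.8 mm; δ_solid = L₀ − L_s = 147 − 73.8 = 73.2 mm
δ = F/k = 743/8.1791 = 90.842 mm
δ ≥ δ_solid → spring goes solid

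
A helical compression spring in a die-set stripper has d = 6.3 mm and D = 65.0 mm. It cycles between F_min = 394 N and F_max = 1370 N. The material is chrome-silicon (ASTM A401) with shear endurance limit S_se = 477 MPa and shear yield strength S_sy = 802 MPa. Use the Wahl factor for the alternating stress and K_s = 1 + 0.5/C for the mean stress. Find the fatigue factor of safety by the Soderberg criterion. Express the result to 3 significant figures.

0.651

C = D/d = 65.0/6.3 = 10.3175; K_W = (4C−1)/(4C−4)+0.615/C = 1.1401; K_s = 1+0.5/C = 1.0485
F_a = (F_max−F_min)/2 = 488 N; F_m = (F_max+F_min)/2 = 882 N
τ_a = K_W·8F_aD/(πd³) = 1.1401 × 323.04 = 368.29 MPa
τ_m = K_s·8F_mD/(πd³) = 1.0485 × 583.85 = 612.14 MPa
Soderberg: 1/n_f = τ_a/S_se + τ_m/S_sy = 368.29/477 + 612.14/802 = 0.77211 + 0.76327 = 1.5354
n_f = 1/1.5354 = 0.6513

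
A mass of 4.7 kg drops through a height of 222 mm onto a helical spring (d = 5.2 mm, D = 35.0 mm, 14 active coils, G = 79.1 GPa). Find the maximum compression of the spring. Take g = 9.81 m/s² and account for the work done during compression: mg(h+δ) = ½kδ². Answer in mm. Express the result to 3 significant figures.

45.2 mm

k = Gd⁴/(8D³N_a) = (79.1×10³)(5.2⁴)/(8·35.0³·14) = 12.044 N/mm
W = mg = 4.7 × 9.81 = 46.107 N
½kδ² − Wδ − Wh = 0 → δ = (W + √(W² + 2kWh))/k
δ = (46.107 + √(2125.9 + 246557))/12.044 = (46.107 + 498.68)/12.044 = 45.233 mm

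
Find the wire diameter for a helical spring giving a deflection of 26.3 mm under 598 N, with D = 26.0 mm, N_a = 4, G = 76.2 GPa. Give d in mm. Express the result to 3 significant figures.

3.60 mm

Required rate k = F/δ = 598/26.3 = 22.738 N/mm
d = (8D³N_a·k / G)^(1/4) = (8·26.0³·4·22.738 / (76.2×10³))^0.25
  = (167.83)^0.25 = 3.5993 mm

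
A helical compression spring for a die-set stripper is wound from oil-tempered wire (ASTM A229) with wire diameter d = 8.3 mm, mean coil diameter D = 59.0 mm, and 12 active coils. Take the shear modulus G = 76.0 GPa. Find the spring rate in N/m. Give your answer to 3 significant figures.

18300 N/m

k = Gd⁴/(8D³N_a) = (76.0×10³ × 8.3⁴) / (8 × 59.0³ × 12)
  = 3.60683e+08 / 1.97164e+07 = 18.294 N/mm = 18294 N/m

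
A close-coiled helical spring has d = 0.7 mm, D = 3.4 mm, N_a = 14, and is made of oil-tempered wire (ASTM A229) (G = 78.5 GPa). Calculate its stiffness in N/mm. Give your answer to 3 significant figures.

4.28 N/mm

k = Gd⁴/(8D³N_a) = (78.5×10³ × 0.7⁴) / (8 × 3.4³ × 14)
  = 18847.8 / 4402.05 = 4.2816 N/mm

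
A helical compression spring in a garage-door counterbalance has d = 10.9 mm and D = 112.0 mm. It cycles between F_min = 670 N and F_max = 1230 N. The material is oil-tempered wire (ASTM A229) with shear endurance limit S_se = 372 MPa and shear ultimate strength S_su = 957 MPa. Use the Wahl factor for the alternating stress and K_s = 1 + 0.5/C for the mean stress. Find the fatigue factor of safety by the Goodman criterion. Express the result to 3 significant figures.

C = D/d = 112.0/10.9 = 10.2752; K_W = (4C−1)/(4C−4)+0.615/C = 1.1407; K_s = 1+0.5/C = 1.0487
F_a = (F_max−F_min)/2 = 280 N; F_m = (F_max+F_min)/2 = 950 N
τ_a = K_W·8F_aD/(πd³) = 1.1407 × 61.665 = 70.342 MPa
τ_m = K_s·8F_mD/(πd³) = 1.0487 × 209.22 = 219.4 MPa
Goodman: 1/n_f = τ_a/S_se + τ_m/S_su = 70.342/372 + 219.4/957 = 0.18909 + 0.22926 = 0.41835
n_f = 1/0.41835 = 2.39

2.39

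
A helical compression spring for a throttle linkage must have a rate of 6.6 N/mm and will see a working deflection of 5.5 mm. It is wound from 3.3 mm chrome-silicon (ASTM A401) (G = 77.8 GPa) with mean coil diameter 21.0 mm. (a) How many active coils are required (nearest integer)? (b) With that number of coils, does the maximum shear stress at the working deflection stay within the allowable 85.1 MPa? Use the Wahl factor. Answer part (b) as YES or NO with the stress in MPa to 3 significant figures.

N_a = Gd⁴/(8D³k) = (77.8×10³)(3.3⁴)/(8·21.0³·6.6) = 18.87 → N_a = 19
Actual rate k = Gd⁴/(8D³·19) = 6.5544 N/mm
Working load F = kδ = 6.5544·5.5 = 36.049 N
C = 21.0/3.3 = 6.3636; K_W = (4C−1)/(4C−4)+0.615/C = 1.2365
τ_max = K_W·8FD/(πd³) = 1.2365·53.643 = 66.328 MPa
τ_max ≤ 85.1 MPa → acceptable

(a) 19 coils; (b) YES, τ_max = 66.3 MPa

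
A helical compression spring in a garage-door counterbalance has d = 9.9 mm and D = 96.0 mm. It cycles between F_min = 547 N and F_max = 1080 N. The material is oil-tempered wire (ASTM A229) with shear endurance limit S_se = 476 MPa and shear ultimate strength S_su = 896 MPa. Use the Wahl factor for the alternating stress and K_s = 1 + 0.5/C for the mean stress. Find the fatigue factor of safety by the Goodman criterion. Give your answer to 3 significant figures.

2.48

C = D/d = 96.0/9.9 = 9.6970; K_W = (4C−1)/(4C−4)+0.615/C = 1.1497; K_s = 1+0.5/C = 1.0516
F_a = (F_max−F_min)/2 = 266.5 N; F_m = (F_max+F_min)/2 = 813.5 N
τ_a = K_W·8F_aD/(πd³) = 1.1497 × 67.143 = 77.192 MPa
τ_m = K_s·8F_mD/(πd³) = 1.0516 × 204.96 = 215.53 MPa
Goodman: 1/n_f = τ_a/S_se + τ_m/S_su = 77.192/476 + 215.53/896 = 0.16217 + 0.24054 = 0.40271
n_f = 1/0.40271 = 2.483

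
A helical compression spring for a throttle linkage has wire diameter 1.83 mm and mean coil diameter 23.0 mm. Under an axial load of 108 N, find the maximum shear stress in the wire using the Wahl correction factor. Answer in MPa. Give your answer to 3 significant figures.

Spring index C = D/d = 23.0/1.83 = 12.5683
K_W = (4C−1)/(4C−4) + 0.615/C = 49.273/46.273 + 0.0489 = 1.1138
τ₀ = 8FD/(πd³) = 8·108·23.0/(π·1.83³) = 19872/19.253 = 1032.1 MPa
τ_max = K·τ₀ = 1.1138 × 1032.1 = 1149.6 MPa

1150 MPa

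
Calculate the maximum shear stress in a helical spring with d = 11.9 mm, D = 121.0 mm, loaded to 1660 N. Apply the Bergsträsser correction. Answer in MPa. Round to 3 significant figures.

344 MPa

Spring index C = D/d = 121.0/11.9 = 10.1681
K_B = (4C+2)/(4C−3) = 42.672/37.672 = 1.1327
τ₀ = 8FD/(πd³) = 8·1660·121.0/(π·11.9³) = 1.60688e+06/5294.1 = 303.52 MPa
τ_max = K·τ₀ = 1.1327 × 303.52 = 343.81 MPa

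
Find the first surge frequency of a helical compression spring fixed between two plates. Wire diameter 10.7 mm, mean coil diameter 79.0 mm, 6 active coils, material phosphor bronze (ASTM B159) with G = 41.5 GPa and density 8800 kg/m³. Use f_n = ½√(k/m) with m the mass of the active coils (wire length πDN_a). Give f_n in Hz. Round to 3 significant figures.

69.8 Hz

k = Gd⁴/(8D³N_a) = (41.5×10³)(10.7⁴)/(8·79.0³·6) = 22.986 N/mm = 22986 N/m
Wire length L = πDN_a = π·79.0·6 = 1489.1 mm
m = ρ·(πd²/4)·L = 8800 × 89.92×10⁻⁶ m² × 1.4891 m = 1.1783 kg
f_n = ½√(k/m) = 0.5·√(22986/1.1783) = 0.5·√(19507) = 69.834 Hz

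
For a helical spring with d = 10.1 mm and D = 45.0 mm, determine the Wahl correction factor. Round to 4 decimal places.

C = D/d = 45.0/10.1 = 4.4554
K_W = (4C−1)/(4C−4) + 0.615/C = 16.822/13.822 + 0.1380 = 1.3551

1.3551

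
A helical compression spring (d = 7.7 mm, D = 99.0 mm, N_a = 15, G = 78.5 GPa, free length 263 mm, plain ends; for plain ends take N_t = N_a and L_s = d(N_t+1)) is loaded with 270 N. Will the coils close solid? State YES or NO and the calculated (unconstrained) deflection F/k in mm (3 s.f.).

NO, δ = 114 mm

k = Gd⁴/(8D³N_a) = (78.5×10³)(7.7⁴)/(8·99.0³·15) = 2.37 N/mm
N_t = 15; L_s = 7.7·16 = 123.2 mm; δ_solid = L₀ − L_s = 263 − 123.2 = 139.8 mm
δ = F/k = 270/2.37 = 113.92 mm
δ < δ_solid → spring does not go solid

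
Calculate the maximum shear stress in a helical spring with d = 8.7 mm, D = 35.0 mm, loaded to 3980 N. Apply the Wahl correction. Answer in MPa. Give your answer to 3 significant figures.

Spring index C = D/d = 35.0/8.7 = 4.0230
K_W = (4C−1)/(4C−4) + 0.615/C = 15.092/12.092 + 0.1529 = 1.4010
τ₀ = 8FD/(πd³) = 8·3980·35.0/(π·8.7³) = 1.1144e+06/2068.7 = 538.68 MPa
τ_max = K·τ₀ = 1.4010 × 538.68 = 754.68 MPa

755 MPa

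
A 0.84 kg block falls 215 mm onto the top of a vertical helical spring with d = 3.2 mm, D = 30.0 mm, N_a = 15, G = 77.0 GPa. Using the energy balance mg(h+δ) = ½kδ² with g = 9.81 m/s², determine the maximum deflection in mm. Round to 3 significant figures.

41.2 mm

k = Gd⁴/(8D³N_a) = (77.0×10³)(3.2⁴)/(8·30.0³·15) = 2.492 N/mm
W = mg = 0.84 × 9.81 = 8.2404 N
½kδ² − Wδ − Wh = 0 → δ = (W + √(W² + 2kWh))/k
δ = (8.2404 + √(67.904 + 8830.03))/2.492 = (8.2404 + 94.329)/2.492 = 41.16 mm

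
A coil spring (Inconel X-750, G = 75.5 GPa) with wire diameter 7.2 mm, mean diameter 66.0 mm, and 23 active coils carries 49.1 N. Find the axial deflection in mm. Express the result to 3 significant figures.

12.8 mm

k = Gd⁴/(8D³N_a) = (75.5×10³)(7.2⁴)/(8·66.0³·23) = 3.8355 N/mm
δ = F/k = 49.1 / 3.8355 = 12.801 mm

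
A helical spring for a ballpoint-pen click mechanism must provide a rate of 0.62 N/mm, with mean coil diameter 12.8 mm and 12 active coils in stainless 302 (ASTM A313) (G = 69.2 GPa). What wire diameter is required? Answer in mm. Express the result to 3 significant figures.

1.16 mm

d = (8D³N_a·k / G)^(1/4) = (8·12.8³·12·0.62 / (69.2×10³))^0.25
  = (1.8038)^0.25 = 1.1589 mm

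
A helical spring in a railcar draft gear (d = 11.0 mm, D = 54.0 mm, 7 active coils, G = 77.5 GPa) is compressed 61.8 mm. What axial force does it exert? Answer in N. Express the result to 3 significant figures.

k = Gd⁴/(8D³N_a) = (77.5×10³)(11.0⁴)/(8·54.0³·7) = 128.68 N/mm
F = k·δ = 128.68 × 61.8 = 7952.3 N

7950 N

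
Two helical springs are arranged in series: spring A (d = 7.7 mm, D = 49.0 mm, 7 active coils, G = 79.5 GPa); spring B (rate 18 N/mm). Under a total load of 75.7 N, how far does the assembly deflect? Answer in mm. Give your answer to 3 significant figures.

k_A = Gd⁴/(8D³N_a) = (79.5×10³)(7.7⁴)/(8·49.0³·7) = 42.418 N/mm
Series: 1/k_eq = 1/42.418 + 1/18 = 0.07913; k_eq = 12.637 N/mm
δ = F/k_eq = 75.7/12.637 = 5.9902 mm

5.99 mm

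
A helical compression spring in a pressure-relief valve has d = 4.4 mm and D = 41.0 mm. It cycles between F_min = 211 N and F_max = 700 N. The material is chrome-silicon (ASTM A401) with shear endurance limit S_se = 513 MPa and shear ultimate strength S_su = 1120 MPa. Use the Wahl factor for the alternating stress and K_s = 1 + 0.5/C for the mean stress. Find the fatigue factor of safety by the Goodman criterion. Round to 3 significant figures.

C = D/d = 41.0/4.4 = 9.3182; K_W = (4C−1)/(4C−4)+0.615/C = 1.1562; K_s = 1+0.5/C = 1.0537
F_a = (F_max−F_min)/2 = 244.5 N; F_m = (F_max+F_min)/2 = 455.5 N
τ_a = K_W·8F_aD/(πd³) = 1.1562 × 299.67 = 346.47 MPa
τ_m = K_s·8F_mD/(πd³) = 1.0537 × 558.28 = 588.24 MPa
Goodman: 1/n_f = τ_a/S_se + τ_m/S_su = 346.47/513 + 588.24/1120 = 0.67538 + 0.52521 = 1.2006
n_f = 1/1.2006 = 0.8329

0.833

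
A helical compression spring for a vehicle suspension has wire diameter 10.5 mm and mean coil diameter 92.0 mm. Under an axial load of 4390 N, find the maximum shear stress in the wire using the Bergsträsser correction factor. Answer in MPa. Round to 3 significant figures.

Spring index C = D/d = 92.0/10.5 = 8.7619
K_B = (4C+2)/(4C−3) = 37.048/32.048 = 1.1560
τ₀ = 8FD/(πd³) = 8·4390·92.0/(π·10.5³) = 3.23104e+06/3636.8 = 888.43 MPa
τ_max = K·τ₀ = 1.1560 × 888.43 = 1027 MPa

1030 MPa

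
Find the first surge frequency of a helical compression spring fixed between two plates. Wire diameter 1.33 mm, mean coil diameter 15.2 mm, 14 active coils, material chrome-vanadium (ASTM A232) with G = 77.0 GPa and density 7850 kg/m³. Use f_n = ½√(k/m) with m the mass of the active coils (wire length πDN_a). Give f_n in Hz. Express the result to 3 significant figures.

k = Gd⁴/(8D³N_a) = (77.0×10³)(1.33⁴)/(8·15.2³·14) = 0.61256 N/mm = 612.56 N/m
Wire length L = πDN_a = π·15.2·14 = 668.53 mm
m = ρ·(πd²/4)·L = 7850 × 1.3893×10⁻⁶ m² × 0.66853 m = 0.007291 kg
f_n = ½√(k/m) = 0.5·√(612.56/0.007291) = 0.5·√(84016) = 144.93 Hz

145 Hz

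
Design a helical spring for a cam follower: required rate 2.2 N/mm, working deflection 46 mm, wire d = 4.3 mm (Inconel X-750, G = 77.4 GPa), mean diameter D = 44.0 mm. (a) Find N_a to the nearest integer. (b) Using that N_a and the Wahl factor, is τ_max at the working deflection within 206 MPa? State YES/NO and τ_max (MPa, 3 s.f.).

(a) 18 coils; (b) YES, τ_max = 160 MPa

N_a = Gd⁴/(8D³k) = (77.4×10³)(4.3⁴)/(8·44.0³·2.2) = 17.65 → N_a = 18
Actual rate k = Gd⁴/(8D³·18) = 2.1572 N/mm
Working load F = kδ = 2.1572·46 = 99.232 N
C = 44.0/4.3 = 10.2326; K_W = (4C−1)/(4C−4)+0.615/C = 1.1413
τ_max = K_W·8FD/(πd³) = 1.1413·139.84 = 159.61 MPa
τ_max ≤ 206 MPa → acceptable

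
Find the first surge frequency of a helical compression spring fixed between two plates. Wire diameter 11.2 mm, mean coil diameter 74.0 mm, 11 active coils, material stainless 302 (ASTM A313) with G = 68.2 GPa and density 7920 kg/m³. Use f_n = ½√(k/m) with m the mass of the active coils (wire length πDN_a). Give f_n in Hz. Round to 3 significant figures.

k = Gd⁴/(8D³N_a) = (68.2×10³)(11.2⁴)/(8·74.0³·11) = 30.094 N/mm = 30094 N/m
Wire length L = πDN_a = π·74.0·11 = 2557.3 mm
m = ρ·(πd²/4)·L = 7920 × 98.52×10⁻⁶ m² × 2.5573 m = 1.9954 kg
f_n = ½√(k/m) = 0.5·√(30094/1.9954) = 0.5·√(15082) = 61.404 Hz

61.4 Hz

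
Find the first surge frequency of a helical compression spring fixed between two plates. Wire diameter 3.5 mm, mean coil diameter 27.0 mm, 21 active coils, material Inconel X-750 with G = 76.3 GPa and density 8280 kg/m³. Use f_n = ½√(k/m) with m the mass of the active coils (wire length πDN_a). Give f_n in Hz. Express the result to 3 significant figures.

78.1 Hz

k = Gd⁴/(8D³N_a) = (76.3×10³)(3.5⁴)/(8·27.0³·21) = 3.4626 N/mm = 3462.6 N/m
Wire length L = πDN_a = π·27.0·21 = 1781.3 mm
m = ρ·(πd²/4)·L = 8280 × 9.6211×10⁻⁶ m² × 1.7813 m = 0.1419 kg
f_n = ½√(k/m) = 0.5·√(3462.6/0.1419) = 0.5·√(24401) = 78.104 Hz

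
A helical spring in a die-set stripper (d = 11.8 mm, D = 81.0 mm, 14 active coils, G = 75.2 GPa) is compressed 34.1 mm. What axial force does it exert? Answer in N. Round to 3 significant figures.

835 N

k = Gd⁴/(8D³N_a) = (75.2×10³)(11.8⁴)/(8·81.0³·14) = 24.495 N/mm
F = k·δ = 24.495 × 34.1 = 835.27 N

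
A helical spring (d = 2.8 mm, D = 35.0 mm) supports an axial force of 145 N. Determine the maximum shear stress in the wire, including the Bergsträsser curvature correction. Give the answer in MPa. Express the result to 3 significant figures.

Spring index C = D/d = 35.0/2.8 = 12.5000
K_B = (4C+2)/(4C−3) = 52.000/47.000 = 1.1064
τ₀ = 8FD/(πd³) = 8·145·35.0/(π·2.8³) = 40600/68.964 = 588.71 MPa
τ_max = K·τ₀ = 1.1064 × 588.71 = 651.34 MPa

651 MPa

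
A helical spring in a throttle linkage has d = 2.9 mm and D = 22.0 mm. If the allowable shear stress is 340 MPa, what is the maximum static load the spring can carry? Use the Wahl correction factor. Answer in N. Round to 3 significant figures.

124 N

C = D/d = 22.0/2.9 = 7.5862
K_W = (4C−1)/(4C−4) + 0.615/C = 29.345/26.345 + 0.0811 = 1.1949
τ_max = K·8FD/(πd³) → F_max = τ_allow·πd³/(8DK)
F_max = 340·π·2.9³/(8·22.0·1.1949) = 26051/210.31 = 123.87 N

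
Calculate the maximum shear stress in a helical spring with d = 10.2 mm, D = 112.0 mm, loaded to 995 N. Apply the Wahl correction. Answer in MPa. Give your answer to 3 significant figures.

Spring index C = D/d = 112.0/10.2 = 10.9804
K_W = (4C−1)/(4C−4) + 0.615/C = 42.922/39.922 + 0.0560 = 1.1312
τ₀ = 8FD/(πd³) = 8·995·112.0/(π·10.2³) = 891520/3333.9 = 267.41 MPa
τ_max = K·τ₀ = 1.1312 × 267.41 = 302.48 MPa

302 MPa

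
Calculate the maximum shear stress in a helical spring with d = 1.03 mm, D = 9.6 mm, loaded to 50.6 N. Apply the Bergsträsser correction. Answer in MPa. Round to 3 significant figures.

1300 MPa

Spring index C = D/d = 9.6/1.03 = 9.3204
K_B = (4C+2)/(4C−3) = 39.282/34.282 = 1.1459
τ₀ = 8FD/(πd³) = 8·50.6·9.6/(π·1.03³) = 3886.08/3.4329 = 1132 MPa
τ_max = K·τ₀ = 1.1459 × 1132 = 1297.1 MPa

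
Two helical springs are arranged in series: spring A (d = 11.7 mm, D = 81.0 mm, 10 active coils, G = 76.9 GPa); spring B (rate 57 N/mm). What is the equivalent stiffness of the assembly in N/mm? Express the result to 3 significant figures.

21.3 N/mm

k_A = Gd⁴/(8D³N_a) = (76.9×10³)(11.7⁴)/(8·81.0³·10) = 33.894 N/mm
Series: 1/k_eq = 1/33.894 + 1/57 = 0.047047; k_eq = 21.255 N/mm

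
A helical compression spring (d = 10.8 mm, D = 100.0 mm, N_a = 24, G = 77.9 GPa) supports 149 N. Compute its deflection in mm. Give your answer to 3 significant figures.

27.0 mm

k = Gd⁴/(8D³N_a) = (77.9×10³)(10.8⁴)/(8·100.0³·24) = 5.5199 N/mm
δ = F/k = 149 / 5.5199 = 26.993 mm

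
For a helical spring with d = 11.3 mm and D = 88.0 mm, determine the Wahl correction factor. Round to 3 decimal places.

C = D/d = 88.0/11.3 = 7.7876
K_W = (4C−1)/(4C−4) + 0.615/C = 30.150/27.150 + 0.0790 = 1.1895

1.189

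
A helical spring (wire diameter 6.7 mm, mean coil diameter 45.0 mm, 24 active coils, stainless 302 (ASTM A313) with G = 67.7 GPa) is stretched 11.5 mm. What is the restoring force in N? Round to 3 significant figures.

89.7 N

k = Gd⁴/(8D³N_a) = (67.7×10³)(6.7⁴)/(8·45.0³·24) = 7.7974 N/mm
F = k·δ = 7.7974 × 11.5 = 89.67 N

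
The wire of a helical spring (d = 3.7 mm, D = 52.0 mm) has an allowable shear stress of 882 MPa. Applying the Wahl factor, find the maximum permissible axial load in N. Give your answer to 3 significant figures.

306 N

C = D/d = 52.0/3.7 = 14.0541
K_W = (4C−1)/(4C−4) + 0.615/C = 55.216/52.216 + 0.0438 = 1.1012
τ_max = K·8FD/(πd³) → F_max = τ_allow·πd³/(8DK)
F_max = 882·π·3.7³/(8·52.0·1.1012) = 1.4035e+05/458.1 = 306.38 N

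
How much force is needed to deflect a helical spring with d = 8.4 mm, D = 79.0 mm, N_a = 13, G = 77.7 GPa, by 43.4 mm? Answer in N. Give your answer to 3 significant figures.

k = Gd⁴/(8D³N_a) = (77.7×10³)(8.4⁴)/(8·79.0³·13) = 7.5444 N/mm
F = k·δ = 7.5444 × 43.4 = 327.43 N

327 N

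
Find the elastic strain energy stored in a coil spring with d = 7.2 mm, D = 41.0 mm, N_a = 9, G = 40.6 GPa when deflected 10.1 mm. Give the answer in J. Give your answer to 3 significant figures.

1.12 J

k = Gd⁴/(8D³N_a) = (40.6×10³)(7.2⁴)/(8·41.0³·9) = 21.987 N/mm
U = ½kδ² = 0.5 × 21.987 × 10.1² = 1121.5 N·mm = 1.1215 J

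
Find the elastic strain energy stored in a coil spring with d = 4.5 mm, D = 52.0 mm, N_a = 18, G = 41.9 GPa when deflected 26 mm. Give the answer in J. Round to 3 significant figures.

0.287 J

k = Gd⁴/(8D³N_a) = (41.9×10³)(4.5⁴)/(8·52.0³·18) = 0.84858 N/mm
U = ½kδ² = 0.5 × 0.84858 × 26² = 286.82 N·mm = 0.28682 J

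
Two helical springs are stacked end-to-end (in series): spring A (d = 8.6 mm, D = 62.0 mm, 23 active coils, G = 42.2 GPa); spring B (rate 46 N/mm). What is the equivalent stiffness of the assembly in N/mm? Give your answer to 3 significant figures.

4.72 N/mm

k_A = Gd⁴/(8D³N_a) = (42.2×10³)(8.6⁴)/(8·62.0³·23) = 5.264 N/mm
Series: 1/k_eq = 1/5.264 + 1/46 = 0.21171; k_eq = 4.7234 N/mm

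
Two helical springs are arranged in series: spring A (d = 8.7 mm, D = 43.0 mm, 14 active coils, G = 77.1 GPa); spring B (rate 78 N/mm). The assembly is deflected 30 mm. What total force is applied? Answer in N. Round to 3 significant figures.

910 N

k_A = Gd⁴/(8D³N_a) = (77.1×10³)(8.7⁴)/(8·43.0³·14) = 49.603 N/mm
Series: 1/k_eq = 1/49.603 + 1/78 = 0.032981; k_eq = 30.321 N/mm
F = k_eq·δ = 30.321·30 = 909.63 N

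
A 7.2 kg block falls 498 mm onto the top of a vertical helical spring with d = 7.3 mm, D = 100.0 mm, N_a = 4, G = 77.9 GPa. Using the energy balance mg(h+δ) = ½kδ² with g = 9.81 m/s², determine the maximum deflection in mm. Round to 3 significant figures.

k = Gd⁴/(8D³N_a) = (77.9×10³)(7.3⁴)/(8·100.0³·4) = 6.9132 N/mm
W = mg = 7.2 × 9.81 = 70.632 N
½kδ² − Wδ − Wh = 0 → δ = (W + √(W² + 2kWh))/k
δ = (70.632 + √(4988.9 + 486340))/6.9132 = (70.632 + 700.95)/6.9132 = 111.61 mm

112 mm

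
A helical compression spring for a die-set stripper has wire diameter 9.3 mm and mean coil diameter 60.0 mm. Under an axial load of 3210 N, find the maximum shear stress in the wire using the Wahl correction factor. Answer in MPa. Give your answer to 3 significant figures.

752 MPa

Spring index C = D/d = 60.0/9.3 = 6.4516
K_W = (4C−1)/(4C−4) + 0.615/C = 24.806/21.806 + 0.0953 = 1.2329
τ₀ = 8FD/(πd³) = 8·3210·60.0/(π·9.3³) = 1.5408e+06/2527 = 609.74 MPa
τ_max = K·τ₀ = 1.2329 × 609.74 = 751.75 MPa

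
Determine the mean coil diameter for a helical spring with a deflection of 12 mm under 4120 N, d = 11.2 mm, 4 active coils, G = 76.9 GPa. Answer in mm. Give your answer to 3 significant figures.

47.9 mm

Required rate k = F/δ = 4120/12 = 343.33 N/mm
D = (Gd⁴/(8N_a·k))^(1/3) = (76.9×10³·11.2⁴/(8·4·343.33))^(1/3)
  = (110137)^(1/3) = 47.9341 mm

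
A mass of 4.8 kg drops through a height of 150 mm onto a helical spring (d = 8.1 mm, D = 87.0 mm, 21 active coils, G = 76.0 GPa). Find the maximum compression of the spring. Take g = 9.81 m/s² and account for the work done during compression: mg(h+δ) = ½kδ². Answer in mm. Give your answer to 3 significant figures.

86.8 mm

k = Gd⁴/(8D³N_a) = (76.0×10³)(8.1⁴)/(8·87.0³·21) = 2.9572 N/mm
W = mg = 4.8 × 9.81 = 47.088 N
½kδ² − Wδ − Wh = 0 → δ = (W + √(W² + 2kWh))/k
δ = (47.088 + √(2217.3 + 41775.2))/2.9572 = (47.088 + 209.74)/2.9572 = 86.848 mm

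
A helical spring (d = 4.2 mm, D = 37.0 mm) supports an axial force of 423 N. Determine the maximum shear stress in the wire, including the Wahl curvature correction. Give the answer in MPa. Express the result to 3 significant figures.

627 MPa

Spring index C = D/d = 37.0/4.2 = 8.8095
K_W = (4C−1)/(4C−4) + 0.615/C = 34.238/31.238 + 0.0698 = 1.1658
τ₀ = 8FD/(πd³) = 8·423·37.0/(π·4.2³) = 125208/232.75 = 537.94 MPa
τ_max = K·τ₀ = 1.1658 × 537.94 = 627.16 MPa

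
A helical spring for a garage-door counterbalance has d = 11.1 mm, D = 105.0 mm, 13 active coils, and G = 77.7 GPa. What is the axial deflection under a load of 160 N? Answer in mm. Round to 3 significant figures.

k = Gd⁴/(8D³N_a) = (77.7×10³)(11.1⁴)/(8·105.0³·13) = 9.7974 N/mm
δ = F/k = 160 / 9.7974 = 16.331 mm

16.3 mm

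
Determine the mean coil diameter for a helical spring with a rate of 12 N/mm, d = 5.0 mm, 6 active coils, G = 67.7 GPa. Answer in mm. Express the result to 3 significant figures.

41.9 mm

D = (Gd⁴/(8N_a·k))^(1/3) = (67.7×10³·5.0⁴/(8·6·12))^(1/3)
  = (73459.2)^(1/3) = 41.8808 mm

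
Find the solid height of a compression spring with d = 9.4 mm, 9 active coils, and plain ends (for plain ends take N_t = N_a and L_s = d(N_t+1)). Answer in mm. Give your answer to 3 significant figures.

plain ends: N_t = N_a = 9
L_s = d·(N_t+1) = 9.4 × 10 = 94 mm

94.0 mm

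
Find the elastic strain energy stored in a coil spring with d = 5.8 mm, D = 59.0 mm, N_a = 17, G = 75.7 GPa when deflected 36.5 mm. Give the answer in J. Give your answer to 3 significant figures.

2.04 J

k = Gd⁴/(8D³N_a) = (75.7×10³)(5.8⁴)/(8·59.0³·17) = 3.067 N/mm
U = ½kδ² = 0.5 × 3.067 × 36.5² = 2043 N·mm = 2.043 J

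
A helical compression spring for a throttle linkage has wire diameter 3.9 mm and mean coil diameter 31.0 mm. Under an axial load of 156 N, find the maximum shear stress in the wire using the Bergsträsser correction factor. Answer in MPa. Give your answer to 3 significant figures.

244 MPa

Spring index C = D/d = 31.0/3.9 = 7.9487
K_B = (4C+2)/(4C−3) = 33.795/28.795 = 1.1736
τ₀ = 8FD/(πd³) = 8·156·31.0/(π·3.9³) = 38688/186.36 = 207.6 MPa
τ_max = K·τ₀ = 1.1736 × 207.6 = 243.65 MPa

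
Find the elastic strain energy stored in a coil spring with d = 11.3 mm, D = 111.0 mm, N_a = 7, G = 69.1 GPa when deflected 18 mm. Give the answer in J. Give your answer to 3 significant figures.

2.38 J

k = Gd⁴/(8D³N_a) = (69.1×10³)(11.3⁴)/(8·111.0³·7) = 14.711 N/mm
U = ½kδ² = 0.5 × 14.711 × 18² = 2383.1 N·mm = 2.3831 J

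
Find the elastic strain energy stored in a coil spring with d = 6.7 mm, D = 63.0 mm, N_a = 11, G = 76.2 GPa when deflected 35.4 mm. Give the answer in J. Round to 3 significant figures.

k = Gd⁴/(8D³N_a) = (76.2×10³)(6.7⁴)/(8·63.0³·11) = 6.9783 N/mm
U = ½kδ² = 0.5 × 6.9783 × 35.4² = 4372.5 N·mm = 4.3725 J

4.37 J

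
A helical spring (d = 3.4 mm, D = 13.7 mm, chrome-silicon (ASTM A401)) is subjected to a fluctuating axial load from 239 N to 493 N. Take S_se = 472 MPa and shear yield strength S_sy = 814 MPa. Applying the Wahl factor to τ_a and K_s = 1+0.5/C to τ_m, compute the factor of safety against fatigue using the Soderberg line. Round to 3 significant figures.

C = D/d = 13.7/3.4 = 4.0294; K_W = (4C−1)/(4C−4)+0.615/C = 1.4002; K_s = 1+0.5/C = 1.1241
F_a = (F_max−F_min)/2 = 127 N; F_m = (F_max+F_min)/2 = 366 N
τ_a = K_W·8F_aD/(πd³) = 1.4002 × 112.73 = 157.84 MPa
τ_m = K_s·8F_mD/(πd³) = 1.1241 × 324.87 = 365.18 MPa
Soderberg: 1/n_f = τ_a/S_se + τ_m/S_sy = 157.84/472 + 365.18/814 = 0.33441 + 0.44862 = 0.78303
n_f = 1/0.78303 = 1.277

1.28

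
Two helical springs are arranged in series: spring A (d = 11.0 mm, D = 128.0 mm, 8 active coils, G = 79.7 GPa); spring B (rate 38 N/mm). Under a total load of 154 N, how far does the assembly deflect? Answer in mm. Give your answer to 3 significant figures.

k_A = Gd⁴/(8D³N_a) = (79.7×10³)(11.0⁴)/(8·128.0³·8) = 8.694 N/mm
Series: 1/k_eq = 1/8.694 + 1/38 = 0.14134; k_eq = 7.0752 N/mm
δ = F/k_eq = 154/7.0752 = 21.766 mm

21.8 mm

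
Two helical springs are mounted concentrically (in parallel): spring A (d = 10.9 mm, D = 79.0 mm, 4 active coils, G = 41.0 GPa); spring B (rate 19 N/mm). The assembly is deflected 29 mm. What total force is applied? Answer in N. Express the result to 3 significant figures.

k_A = Gd⁴/(8D³N_a) = (41.0×10³)(10.9⁴)/(8·79.0³·4) = 36.682 N/mm
Parallel: k_eq = 36.682 + 19 = 55.682 N/mm
F = k_eq·δ = 55.682·29 = 1614.8 N

1610 N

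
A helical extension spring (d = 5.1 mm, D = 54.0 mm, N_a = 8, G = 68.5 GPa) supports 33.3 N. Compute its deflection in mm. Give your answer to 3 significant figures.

7.24 mm

k = Gd⁴/(8D³N_a) = (68.5×10³)(5.1⁴)/(8·54.0³·8) = 4.5984 N/mm
δ = F/k = 33.3 / 4.5984 = 7.2416 mm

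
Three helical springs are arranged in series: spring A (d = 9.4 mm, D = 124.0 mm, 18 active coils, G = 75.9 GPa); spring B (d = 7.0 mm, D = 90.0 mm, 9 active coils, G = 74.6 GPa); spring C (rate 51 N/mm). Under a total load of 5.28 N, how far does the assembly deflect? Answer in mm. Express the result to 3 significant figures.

4.10 mm

k_A = Gd⁴/(8D³N_a) = (75.9×10³)(9.4⁴)/(8·124.0³·18) = 2.1584 N/mm
k_B = Gd⁴/(8D³N_a) = (74.6×10³)(7.0⁴)/(8·90.0³·9) = 3.4125 N/mm
Series: 1/k_eq = 1/2.1584 + 1/3.4125 + 1/51 = 0.77596; k_eq = 1.2887 N/mm
δ = F/k_eq = 5.28/1.2887 = 4.0971 mm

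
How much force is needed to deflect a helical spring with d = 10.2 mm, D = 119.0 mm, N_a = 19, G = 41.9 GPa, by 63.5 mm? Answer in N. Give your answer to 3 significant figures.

112 N

k = Gd⁴/(8D³N_a) = (41.9×10³)(10.2⁴)/(8·119.0³·19) = 1.7706 N/mm
F = k·δ = 1.7706 × 63.5 = 112.44 N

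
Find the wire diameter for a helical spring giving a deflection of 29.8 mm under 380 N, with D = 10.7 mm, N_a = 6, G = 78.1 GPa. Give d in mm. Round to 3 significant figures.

Required rate k = F/δ = 380/29.8 = 12.752 N/mm
d = (8D³N_a·k / G)^(1/4) = (8·10.7³·6·12.752 / (78.1×10³))^0.25
  = (9.6008)^0.25 = 1.7603 mm

1.76 mm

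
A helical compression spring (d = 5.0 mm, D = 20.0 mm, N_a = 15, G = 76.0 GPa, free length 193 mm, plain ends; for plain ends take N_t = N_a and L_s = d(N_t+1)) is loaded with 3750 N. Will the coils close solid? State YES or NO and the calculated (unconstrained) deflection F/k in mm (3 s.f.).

NO, δ = 75.8 mm

k = Gd⁴/(8D³N_a) = (76.0×10³)(5.0⁴)/(8·20.0³·15) = 49.479 N/mm
N_t = 15; L_s = 5.0·16 = 80 mm; δ_solid = L₀ − L_s = 193 − 80 = 113 mm
δ = F/k = 3750/49.479 = 75.789 mm
δ < δ_solid → spring does not go solid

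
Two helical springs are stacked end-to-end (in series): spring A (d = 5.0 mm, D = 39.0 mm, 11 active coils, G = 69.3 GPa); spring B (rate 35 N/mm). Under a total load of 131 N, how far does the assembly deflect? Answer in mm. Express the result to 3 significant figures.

k_A = Gd⁴/(8D³N_a) = (69.3×10³)(5.0⁴)/(8·39.0³·11) = 8.2973 N/mm
Series: 1/k_eq = 1/8.2973 + 1/35 = 0.14909; k_eq = 6.7072 N/mm
δ = F/k_eq = 131/6.7072 = 19.531 mm

19.5 mm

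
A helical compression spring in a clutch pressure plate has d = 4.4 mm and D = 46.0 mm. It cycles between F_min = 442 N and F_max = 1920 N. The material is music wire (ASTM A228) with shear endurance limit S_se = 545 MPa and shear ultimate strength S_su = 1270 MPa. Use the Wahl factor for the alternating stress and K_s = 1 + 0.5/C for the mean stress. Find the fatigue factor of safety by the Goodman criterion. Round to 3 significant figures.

C = D/d = 46.0/4.4 = 10.4545; K_W = (4C−1)/(4C−4)+0.615/C = 1.1382; K_s = 1+0.5/C = 1.0478
F_a = (F_max−F_min)/2 = 739 N; F_m = (F_max+F_min)/2 = 1181 N
τ_a = K_W·8F_aD/(πd³) = 1.1382 × 1016.2 = 1156.6 MPa
τ_m = K_s·8F_mD/(πd³) = 1.0478 × 1624 = 1701.7 MPa
Goodman: 1/n_f = τ_a/S_se + τ_m/S_su = 1156.6/545 + 1701.7/1270 = 2.12221 + 1.33991 = 3.4621
n_f = 1/3.4621 = 0.2888

0.289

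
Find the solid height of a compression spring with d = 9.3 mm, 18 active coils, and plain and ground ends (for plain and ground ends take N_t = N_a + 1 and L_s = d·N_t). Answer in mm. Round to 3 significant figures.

plain and ground ends: N_t = N_a + 1 = 18 + 1 = 19
L_s = d·N_t = 9.3 × 19 = 176.7 mm

177 mm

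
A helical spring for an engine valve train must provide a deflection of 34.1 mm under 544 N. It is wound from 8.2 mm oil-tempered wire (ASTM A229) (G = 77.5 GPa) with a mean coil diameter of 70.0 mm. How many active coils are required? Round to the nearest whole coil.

8

Required rate k = F/δ = 544/34.1 = 15.953 N/mm
N_a = Gd⁴/(8D³k) = (77.5×10³ × 8.2⁴)/(8 × 70.0³ × 15.953)
    = 3.50394e+08 / 4.37752e+07 = 8.004 → 8 coils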